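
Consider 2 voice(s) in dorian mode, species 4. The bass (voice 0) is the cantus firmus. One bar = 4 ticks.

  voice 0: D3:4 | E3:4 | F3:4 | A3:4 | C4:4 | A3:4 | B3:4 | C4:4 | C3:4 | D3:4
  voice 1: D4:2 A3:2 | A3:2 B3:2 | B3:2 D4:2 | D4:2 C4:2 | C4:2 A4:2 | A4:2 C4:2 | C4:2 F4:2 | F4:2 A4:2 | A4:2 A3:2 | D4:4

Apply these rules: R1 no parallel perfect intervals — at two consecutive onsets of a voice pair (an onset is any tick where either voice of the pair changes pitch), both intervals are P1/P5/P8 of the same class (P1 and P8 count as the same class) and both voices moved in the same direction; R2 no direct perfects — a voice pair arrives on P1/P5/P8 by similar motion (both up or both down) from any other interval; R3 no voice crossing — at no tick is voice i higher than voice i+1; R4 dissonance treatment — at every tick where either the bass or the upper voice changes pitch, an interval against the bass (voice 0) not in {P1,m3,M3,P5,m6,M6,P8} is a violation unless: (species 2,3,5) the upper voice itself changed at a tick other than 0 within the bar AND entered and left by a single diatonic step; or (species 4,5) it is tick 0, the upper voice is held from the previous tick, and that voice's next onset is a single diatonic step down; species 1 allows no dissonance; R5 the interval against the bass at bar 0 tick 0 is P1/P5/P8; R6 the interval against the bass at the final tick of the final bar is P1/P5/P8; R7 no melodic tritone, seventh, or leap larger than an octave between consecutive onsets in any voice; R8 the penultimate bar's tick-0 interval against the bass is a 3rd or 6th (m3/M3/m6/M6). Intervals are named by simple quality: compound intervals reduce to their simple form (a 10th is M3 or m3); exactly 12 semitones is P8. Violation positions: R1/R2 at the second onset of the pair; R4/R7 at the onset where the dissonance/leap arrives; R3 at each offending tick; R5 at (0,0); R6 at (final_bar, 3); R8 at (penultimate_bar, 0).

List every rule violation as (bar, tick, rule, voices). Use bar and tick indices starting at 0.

bar 0: v0=D3 v1=D4 downbeat P8
bar 1: v0=E3 v1=A3 downbeat P4
bar 2: v0=F3 v1=B3 downbeat TT
bar 3: v0=A3 v1=D4 downbeat P4
bar 4: v0=C4 v1=C4 downbeat P1
bar 5: v0=A3 v1=A4 downbeat P8
bar 6: v0=B3 v1=C4 downbeat m2
bar 7: v0=C4 v1=F4 downbeat P4
bar 8: v0=C3 v1=A4 downbeat M6
bar 9: v0=D3 v1=D4 downbeat P8
  -> R4 @ bar 1 tick 0 v(0, 1): E3/A3 P4 untreated
  -> R4 @ bar 2 tick 0 v(0, 1): F3/B3 TT untreated
  -> R4 @ bar 6 tick 0 v(0, 1): B3/C4 m2 untreated
  -> R4 @ bar 6 tick 2 v(0, 1): B3/F4 TT untreated
  -> R4 @ bar 7 tick 0 v(0, 1): C4/F4 P4 untreated
  -> R2 @ bar 9 tick 0 v(0, 1): C3/A3 M6 -> D3/D4 P8 similar

(1, 0, R4, (0, 1))
(2, 0, R4, (0, 1))
(6, 0, R4, (0, 1))
(6, 2, R4, (0, 1))
(7, 0, R4, (0, 1))
(9, 0, R2, (0, 1))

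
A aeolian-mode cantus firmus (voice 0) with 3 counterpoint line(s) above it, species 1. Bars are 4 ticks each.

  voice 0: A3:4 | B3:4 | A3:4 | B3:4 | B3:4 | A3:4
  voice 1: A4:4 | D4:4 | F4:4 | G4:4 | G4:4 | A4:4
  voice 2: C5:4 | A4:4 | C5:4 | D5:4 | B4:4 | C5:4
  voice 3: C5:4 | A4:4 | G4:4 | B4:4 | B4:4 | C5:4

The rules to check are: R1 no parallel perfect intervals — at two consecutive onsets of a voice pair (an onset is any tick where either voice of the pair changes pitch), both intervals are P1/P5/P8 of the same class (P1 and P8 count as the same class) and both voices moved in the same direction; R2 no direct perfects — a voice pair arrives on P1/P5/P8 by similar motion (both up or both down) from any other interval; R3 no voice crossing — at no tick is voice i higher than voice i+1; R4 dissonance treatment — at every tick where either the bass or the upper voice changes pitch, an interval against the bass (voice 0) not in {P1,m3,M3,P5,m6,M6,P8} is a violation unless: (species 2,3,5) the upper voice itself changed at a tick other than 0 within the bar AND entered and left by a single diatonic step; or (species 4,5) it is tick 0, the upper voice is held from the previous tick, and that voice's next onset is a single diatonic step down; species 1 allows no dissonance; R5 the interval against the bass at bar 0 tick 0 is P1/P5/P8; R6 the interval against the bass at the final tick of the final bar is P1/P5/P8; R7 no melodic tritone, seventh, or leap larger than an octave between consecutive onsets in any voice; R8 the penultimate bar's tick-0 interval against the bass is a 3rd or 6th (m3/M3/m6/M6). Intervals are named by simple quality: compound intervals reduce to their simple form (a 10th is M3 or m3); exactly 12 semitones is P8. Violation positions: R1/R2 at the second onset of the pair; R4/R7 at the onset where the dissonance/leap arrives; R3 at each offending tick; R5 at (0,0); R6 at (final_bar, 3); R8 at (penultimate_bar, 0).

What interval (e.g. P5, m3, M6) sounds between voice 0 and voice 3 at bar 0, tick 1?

m3

voice 0=A3 voice 3=C5 -> m3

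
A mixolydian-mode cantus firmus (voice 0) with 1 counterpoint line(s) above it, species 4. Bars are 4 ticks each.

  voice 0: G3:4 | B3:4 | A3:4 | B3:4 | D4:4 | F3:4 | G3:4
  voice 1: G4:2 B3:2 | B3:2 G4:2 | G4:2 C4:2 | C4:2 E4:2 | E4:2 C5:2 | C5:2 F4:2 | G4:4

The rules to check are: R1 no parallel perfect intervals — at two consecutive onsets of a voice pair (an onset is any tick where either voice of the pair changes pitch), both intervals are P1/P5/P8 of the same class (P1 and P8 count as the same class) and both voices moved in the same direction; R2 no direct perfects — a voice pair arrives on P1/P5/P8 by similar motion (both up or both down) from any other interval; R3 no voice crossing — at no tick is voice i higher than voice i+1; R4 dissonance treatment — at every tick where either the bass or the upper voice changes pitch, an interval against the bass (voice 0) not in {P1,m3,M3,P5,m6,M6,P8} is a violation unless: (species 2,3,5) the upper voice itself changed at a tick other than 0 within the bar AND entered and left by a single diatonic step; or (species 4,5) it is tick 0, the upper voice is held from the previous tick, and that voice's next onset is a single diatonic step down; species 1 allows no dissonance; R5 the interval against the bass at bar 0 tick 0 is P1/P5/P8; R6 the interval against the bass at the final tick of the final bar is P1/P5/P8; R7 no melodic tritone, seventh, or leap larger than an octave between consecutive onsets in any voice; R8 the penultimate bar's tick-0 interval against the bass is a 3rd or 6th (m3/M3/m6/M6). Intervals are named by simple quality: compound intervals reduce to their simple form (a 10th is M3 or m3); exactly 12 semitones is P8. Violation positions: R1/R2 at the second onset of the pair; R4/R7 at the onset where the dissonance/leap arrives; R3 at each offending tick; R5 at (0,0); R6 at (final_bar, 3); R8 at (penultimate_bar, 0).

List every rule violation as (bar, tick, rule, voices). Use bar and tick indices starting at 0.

bar 0: v0=G3 v1=G4 downbeat P8
bar 1: v0=B3 v1=B3 downbeat P1
bar 2: v0=A3 v1=G4 downbeat m7
bar 3: v0=B3 v1=C4 downbeat m2
bar 4: v0=D4 v1=E4 downbeat M2
bar 5: v0=F3 v1=C5 downbeat P5
bar 6: v0=G3 v1=G4 downbeat P8
  -> R4 @ bar 2 tick 0 v(0, 1): A3/G4 m7 untreated
  -> R4 @ bar 3 tick 0 v(0, 1): B3/C4 m2 untreated
  -> R4 @ bar 3 tick 2 v(0, 1): B3/E4 P4 untreated
  -> R4 @ bar 4 tick 0 v(0, 1): D4/E4 M2 untreated
  -> R4 @ bar 4 tick 2 v(0, 1): D4/C5 m7 untreated
  -> R8 @ bar 5 tick 0 v(0, 1): penult P5 not 3rd/6th
  -> R1 @ bar 6 tick 0 v(0, 1): F3/F4 P8 -> G3/G4 P8 similar

(2, 0, R4, (0, 1))
(3, 0, R4, (0, 1))
(3, 2, R4, (0, 1))
(4, 0, R4, (0, 1))
(4, 2, R4, (0, 1))
(5, 0, R8, (0, 1))
(6, 0, R1, (0, 1))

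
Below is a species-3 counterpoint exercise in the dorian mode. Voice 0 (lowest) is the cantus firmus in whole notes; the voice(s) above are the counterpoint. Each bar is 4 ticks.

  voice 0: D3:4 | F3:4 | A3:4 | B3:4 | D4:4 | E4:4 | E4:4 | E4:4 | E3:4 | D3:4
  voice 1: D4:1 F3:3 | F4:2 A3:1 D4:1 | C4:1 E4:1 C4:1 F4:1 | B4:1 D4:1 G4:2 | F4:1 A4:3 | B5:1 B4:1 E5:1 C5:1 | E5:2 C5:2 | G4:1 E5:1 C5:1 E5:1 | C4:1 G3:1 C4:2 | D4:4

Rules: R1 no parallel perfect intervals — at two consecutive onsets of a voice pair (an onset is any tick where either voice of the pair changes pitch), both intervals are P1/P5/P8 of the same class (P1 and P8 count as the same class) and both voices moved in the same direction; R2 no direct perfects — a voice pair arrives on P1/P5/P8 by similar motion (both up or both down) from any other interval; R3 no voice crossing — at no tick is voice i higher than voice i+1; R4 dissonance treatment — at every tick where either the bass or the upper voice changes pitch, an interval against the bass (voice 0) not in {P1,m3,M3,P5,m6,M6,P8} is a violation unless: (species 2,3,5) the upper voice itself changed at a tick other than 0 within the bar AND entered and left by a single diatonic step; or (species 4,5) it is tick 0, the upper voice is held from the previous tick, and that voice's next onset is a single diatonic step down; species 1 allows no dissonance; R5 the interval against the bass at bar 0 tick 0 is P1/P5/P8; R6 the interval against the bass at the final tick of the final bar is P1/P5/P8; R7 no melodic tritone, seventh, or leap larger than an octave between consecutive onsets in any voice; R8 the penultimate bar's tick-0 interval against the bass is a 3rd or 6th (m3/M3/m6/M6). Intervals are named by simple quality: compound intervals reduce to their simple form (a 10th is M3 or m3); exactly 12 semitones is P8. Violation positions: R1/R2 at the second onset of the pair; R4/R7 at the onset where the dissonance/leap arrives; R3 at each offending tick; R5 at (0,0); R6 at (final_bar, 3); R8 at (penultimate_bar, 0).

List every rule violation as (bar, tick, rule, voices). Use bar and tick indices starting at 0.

bar 0: v0=D3 v1=D4 downbeat P8
bar 1: v0=F3 v1=F4 downbeat P8
bar 2: v0=A3 v1=C4 downbeat m3
bar 3: v0=B3 v1=B4 downbeat P8
bar 4: v0=D4 v1=F4 downbeat m3
bar 5: v0=E4 v1=B5 downbeat P5
bar 6: v0=E4 v1=E5 downbeat P8
bar 7: v0=E4 v1=G4 downbeat m3
bar 8: v0=E3 v1=C4 downbeat m6
bar 9: v0=D3 v1=D4 downbeat P8
  -> R2 @ bar 1 tick 0 v(0, 1): D3/F3 m3 -> F3/F4 P8 similar
  -> R2 @ bar 3 tick 0 v(0, 1): A3/F4 m6 -> B3/B4 P8 similar
  -> R7 @ bar 3 tick 0 v(1,): F4->B4 leap 6st
  -> R1 @ bar 5 tick 0 v(0, 1): D4/A4 P5 -> E4/B5 P5 similar
  -> R7 @ bar 5 tick 0 v(1,): A4->B5 leap 14st
  -> R7 @ bar 8 tick 0 v(1,): E5->C4 leap 16st

(1, 0, R2, (0, 1))
(3, 0, R2, (0, 1))
(3, 0, R7, (1,))
(5, 0, R1, (0, 1))
(5, 0, R7, (1,))
(8, 0, R7, (1,))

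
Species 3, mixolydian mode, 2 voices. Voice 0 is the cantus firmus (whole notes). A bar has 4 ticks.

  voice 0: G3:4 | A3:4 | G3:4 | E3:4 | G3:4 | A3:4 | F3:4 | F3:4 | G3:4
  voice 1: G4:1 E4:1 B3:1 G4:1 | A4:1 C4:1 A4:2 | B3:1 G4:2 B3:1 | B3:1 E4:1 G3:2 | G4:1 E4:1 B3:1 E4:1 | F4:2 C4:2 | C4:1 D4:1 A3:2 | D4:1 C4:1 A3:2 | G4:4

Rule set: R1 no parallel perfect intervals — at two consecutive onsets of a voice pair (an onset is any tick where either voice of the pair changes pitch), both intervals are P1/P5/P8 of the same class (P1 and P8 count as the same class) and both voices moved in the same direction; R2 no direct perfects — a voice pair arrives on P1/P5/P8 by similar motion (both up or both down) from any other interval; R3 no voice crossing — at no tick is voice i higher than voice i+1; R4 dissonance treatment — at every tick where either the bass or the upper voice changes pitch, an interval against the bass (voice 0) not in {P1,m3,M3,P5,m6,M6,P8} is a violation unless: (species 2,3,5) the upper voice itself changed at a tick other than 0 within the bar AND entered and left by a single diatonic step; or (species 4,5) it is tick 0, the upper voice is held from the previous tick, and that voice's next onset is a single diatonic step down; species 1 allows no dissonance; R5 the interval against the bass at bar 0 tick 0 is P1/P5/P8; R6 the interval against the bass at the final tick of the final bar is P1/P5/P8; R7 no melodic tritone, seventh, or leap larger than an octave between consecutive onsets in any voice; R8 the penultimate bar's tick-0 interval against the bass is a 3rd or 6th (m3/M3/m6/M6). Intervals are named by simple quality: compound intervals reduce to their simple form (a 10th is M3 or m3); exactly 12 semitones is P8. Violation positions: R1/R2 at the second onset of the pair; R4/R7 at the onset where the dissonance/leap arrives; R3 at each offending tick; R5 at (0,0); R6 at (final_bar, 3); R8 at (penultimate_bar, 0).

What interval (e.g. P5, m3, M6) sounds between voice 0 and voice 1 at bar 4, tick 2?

M3

voice 0=G3 voice 1=B3 -> M3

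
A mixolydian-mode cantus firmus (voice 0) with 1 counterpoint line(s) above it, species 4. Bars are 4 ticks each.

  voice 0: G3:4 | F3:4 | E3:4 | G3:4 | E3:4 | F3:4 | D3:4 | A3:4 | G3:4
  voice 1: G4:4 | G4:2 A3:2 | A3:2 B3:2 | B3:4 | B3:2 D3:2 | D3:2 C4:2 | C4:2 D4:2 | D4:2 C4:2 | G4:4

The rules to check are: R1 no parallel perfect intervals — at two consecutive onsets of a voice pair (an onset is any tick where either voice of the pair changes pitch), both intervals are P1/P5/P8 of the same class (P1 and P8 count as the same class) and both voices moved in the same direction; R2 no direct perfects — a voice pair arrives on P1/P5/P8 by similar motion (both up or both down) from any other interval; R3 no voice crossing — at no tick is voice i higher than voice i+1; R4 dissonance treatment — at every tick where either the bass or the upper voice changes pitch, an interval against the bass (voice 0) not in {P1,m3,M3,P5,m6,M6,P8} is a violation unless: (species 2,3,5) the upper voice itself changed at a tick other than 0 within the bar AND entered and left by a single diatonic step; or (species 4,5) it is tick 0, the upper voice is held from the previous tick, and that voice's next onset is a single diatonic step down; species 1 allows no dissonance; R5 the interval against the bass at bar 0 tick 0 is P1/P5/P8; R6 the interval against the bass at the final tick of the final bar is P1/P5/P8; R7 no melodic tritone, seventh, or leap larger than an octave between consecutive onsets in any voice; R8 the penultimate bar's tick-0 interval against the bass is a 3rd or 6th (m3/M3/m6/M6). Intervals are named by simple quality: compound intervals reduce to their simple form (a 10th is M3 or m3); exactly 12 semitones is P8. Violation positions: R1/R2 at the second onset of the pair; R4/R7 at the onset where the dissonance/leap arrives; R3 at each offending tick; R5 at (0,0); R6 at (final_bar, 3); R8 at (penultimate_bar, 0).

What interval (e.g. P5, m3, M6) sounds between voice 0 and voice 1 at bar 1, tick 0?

M2

voice 0=F3 voice 1=G4 -> M2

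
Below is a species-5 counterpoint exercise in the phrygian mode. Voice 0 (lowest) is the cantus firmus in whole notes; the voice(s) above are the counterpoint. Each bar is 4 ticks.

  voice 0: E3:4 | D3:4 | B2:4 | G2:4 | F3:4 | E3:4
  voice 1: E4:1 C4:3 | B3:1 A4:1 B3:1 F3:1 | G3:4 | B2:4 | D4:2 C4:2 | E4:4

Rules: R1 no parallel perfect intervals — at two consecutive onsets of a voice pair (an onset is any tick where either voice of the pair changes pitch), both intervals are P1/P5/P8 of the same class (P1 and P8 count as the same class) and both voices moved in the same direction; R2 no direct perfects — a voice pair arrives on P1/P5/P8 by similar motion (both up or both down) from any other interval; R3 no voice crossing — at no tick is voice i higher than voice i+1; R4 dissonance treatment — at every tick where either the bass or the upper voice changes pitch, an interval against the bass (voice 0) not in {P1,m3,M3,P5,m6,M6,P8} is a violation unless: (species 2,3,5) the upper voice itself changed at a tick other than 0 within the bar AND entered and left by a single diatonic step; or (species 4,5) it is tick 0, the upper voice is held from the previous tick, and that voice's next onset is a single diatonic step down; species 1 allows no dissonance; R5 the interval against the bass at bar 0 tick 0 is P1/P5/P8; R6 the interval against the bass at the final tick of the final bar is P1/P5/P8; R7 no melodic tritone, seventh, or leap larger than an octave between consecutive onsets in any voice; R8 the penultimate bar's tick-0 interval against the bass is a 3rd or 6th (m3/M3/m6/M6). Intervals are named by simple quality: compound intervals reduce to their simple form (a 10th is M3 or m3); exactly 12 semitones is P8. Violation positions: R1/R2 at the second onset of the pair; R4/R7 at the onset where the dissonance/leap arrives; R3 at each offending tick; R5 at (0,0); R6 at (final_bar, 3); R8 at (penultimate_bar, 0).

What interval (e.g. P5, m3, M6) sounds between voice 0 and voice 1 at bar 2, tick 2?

m6

voice 0=B2 voice 1=G3 -> m6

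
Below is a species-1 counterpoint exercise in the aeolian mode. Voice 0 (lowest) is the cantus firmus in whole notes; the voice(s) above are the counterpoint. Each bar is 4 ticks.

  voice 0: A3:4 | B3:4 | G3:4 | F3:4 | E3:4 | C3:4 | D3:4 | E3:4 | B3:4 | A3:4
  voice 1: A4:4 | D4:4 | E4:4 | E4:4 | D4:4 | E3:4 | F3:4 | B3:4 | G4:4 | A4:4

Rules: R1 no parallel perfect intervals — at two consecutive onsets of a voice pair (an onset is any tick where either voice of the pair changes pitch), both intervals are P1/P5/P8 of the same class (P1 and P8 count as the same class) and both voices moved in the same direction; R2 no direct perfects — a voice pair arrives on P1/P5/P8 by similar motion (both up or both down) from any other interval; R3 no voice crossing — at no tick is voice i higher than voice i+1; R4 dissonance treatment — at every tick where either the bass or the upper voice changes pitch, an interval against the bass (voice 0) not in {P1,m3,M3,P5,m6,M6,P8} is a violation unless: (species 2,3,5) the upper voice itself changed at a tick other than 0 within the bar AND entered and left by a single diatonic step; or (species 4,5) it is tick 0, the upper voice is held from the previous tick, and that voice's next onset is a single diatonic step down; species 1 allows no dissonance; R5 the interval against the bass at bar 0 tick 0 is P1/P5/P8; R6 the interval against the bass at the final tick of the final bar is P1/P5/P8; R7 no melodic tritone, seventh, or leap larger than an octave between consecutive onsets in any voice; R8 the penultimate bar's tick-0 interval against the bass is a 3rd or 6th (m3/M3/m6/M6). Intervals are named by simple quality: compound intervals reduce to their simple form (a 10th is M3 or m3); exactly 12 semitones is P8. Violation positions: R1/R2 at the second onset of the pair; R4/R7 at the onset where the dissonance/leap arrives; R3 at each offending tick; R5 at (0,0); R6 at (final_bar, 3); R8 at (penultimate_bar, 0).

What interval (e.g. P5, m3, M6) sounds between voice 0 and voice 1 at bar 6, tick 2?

voice 0=D3 voice 1=F3 -> m3

m3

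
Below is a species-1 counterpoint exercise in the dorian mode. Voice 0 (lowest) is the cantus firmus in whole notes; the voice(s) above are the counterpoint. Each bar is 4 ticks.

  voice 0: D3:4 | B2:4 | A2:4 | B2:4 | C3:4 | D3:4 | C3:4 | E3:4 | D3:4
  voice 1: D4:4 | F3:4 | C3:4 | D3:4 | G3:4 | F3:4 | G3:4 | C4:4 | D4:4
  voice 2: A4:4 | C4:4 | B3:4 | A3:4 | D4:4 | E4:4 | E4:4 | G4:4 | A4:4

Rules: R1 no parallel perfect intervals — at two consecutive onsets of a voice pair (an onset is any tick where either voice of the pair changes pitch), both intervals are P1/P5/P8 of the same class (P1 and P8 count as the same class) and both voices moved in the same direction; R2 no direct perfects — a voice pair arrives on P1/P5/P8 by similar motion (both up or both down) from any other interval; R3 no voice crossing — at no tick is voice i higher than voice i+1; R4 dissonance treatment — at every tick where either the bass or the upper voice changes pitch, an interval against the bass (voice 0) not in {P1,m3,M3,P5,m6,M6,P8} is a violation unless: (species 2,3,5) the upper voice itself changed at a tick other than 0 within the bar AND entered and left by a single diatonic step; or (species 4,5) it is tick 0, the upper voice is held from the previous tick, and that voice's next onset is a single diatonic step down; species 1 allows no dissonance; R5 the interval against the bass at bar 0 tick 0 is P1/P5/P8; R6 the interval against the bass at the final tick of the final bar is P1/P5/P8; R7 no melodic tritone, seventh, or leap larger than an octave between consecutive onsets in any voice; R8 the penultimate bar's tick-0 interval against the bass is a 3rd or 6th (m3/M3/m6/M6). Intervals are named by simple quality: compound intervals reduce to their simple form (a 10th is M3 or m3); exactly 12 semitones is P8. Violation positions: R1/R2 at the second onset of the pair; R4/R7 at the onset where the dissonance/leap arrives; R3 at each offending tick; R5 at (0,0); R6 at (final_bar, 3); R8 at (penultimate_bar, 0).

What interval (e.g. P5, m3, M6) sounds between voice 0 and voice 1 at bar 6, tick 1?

voice 0=C3 voice 1=G3 -> P5

P5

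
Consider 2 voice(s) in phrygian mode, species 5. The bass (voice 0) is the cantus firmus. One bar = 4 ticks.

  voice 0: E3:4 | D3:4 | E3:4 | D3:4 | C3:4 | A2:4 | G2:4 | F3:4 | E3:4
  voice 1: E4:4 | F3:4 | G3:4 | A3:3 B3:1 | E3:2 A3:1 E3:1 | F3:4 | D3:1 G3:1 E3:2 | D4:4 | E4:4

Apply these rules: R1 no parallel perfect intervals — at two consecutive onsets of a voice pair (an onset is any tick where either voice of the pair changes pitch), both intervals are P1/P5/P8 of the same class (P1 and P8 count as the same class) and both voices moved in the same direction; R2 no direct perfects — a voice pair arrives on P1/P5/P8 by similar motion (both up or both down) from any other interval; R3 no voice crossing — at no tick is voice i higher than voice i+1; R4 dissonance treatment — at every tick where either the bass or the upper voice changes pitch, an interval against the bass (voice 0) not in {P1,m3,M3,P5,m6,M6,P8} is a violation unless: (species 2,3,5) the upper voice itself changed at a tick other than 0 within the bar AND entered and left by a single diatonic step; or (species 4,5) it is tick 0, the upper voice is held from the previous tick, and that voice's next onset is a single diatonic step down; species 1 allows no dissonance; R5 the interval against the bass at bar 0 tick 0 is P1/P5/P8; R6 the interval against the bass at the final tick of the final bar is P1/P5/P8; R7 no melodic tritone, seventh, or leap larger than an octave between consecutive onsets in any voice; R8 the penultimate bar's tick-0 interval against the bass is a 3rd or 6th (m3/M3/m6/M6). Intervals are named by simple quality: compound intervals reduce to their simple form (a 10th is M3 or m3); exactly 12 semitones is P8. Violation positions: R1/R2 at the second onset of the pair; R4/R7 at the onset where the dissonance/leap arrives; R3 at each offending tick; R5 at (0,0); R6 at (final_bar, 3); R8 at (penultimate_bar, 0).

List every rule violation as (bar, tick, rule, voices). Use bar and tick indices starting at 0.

bar 0: v0=E3 v1=E4 downbeat P8
bar 1: v0=D3 v1=F3 downbeat m3
bar 2: v0=E3 v1=G3 downbeat m3
bar 3: v0=D3 v1=A3 downbeat P5
bar 4: v0=C3 v1=E3 downbeat M3
bar 5: v0=A2 v1=F3 downbeat m6
bar 6: v0=G2 v1=D3 downbeat P5
bar 7: v0=F3 v1=D4 downbeat M6
bar 8: v0=E3 v1=E4 downbeat P8
  -> R7 @ bar 1 tick 0 v(1,): E4->F3 leap 11st
  -> R2 @ bar 6 tick 0 v(0, 1): A2/F3 m6 -> G2/D3 P5 similar
  -> R7 @ bar 7 tick 0 v(0,): G2->F3 leap 10st
  -> R7 @ bar 7 tick 0 v(1,): E3->D4 leap 10st

(1, 0, R7, (1,))
(6, 0, R2, (0, 1))
(7, 0, R7, (0,))
(7, 0, R7, (1,))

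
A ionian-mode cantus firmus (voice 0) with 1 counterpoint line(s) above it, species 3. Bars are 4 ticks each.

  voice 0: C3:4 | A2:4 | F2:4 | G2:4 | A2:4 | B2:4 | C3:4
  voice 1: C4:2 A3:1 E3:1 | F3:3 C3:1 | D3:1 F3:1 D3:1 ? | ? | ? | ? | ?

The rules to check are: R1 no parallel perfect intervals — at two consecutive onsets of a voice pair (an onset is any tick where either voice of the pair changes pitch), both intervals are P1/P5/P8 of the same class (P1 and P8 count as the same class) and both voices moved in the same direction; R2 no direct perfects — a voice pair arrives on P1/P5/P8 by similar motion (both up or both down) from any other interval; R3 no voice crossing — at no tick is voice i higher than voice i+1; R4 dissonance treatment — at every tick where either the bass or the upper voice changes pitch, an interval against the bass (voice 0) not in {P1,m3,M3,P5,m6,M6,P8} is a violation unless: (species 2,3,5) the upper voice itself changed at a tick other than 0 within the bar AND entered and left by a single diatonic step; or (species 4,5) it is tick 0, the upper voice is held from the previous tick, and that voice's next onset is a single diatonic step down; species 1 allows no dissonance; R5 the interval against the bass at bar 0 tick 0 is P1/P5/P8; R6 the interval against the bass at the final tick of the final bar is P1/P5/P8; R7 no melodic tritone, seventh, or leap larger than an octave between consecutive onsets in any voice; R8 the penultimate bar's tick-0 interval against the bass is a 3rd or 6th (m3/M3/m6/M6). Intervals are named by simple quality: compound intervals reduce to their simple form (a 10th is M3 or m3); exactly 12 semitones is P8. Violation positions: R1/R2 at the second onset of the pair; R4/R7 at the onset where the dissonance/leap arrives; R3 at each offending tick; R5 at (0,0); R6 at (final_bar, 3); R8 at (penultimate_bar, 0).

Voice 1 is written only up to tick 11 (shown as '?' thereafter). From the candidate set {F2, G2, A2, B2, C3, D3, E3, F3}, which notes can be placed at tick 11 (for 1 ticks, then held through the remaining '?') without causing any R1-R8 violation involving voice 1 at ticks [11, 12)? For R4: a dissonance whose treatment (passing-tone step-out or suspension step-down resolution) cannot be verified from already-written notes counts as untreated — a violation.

{A2, C3, D3, F2, F3}

F2: legal
G2: violates R4
A2: legal
B2: violates R4
C3: legal
D3: legal
E3: violates R4
F3: legal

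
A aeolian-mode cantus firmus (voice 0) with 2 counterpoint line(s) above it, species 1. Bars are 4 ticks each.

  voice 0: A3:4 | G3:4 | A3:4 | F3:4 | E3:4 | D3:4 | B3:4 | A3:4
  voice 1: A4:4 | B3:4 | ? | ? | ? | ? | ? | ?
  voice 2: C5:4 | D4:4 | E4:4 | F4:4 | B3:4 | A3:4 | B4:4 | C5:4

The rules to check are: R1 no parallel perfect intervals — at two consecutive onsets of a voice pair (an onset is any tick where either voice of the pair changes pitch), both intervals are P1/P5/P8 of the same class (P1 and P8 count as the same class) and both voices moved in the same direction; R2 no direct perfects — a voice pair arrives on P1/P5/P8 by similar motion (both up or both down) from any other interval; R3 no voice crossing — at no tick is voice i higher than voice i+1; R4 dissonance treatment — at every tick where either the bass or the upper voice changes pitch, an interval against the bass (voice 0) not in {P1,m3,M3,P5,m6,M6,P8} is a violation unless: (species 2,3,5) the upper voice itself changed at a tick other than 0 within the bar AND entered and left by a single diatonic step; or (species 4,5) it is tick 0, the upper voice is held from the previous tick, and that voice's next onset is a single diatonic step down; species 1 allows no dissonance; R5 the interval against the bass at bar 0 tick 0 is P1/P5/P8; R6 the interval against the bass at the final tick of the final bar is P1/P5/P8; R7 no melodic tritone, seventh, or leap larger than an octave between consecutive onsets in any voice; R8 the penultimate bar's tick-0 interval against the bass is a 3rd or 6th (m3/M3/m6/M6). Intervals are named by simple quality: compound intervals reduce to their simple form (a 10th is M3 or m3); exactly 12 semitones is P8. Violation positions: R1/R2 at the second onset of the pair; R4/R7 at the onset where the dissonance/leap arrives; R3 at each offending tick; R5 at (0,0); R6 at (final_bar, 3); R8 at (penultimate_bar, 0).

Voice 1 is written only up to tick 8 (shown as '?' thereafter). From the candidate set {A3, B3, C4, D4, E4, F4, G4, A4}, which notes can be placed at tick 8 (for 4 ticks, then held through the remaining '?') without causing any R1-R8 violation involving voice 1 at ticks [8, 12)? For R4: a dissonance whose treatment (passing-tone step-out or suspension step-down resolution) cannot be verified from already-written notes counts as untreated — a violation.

A3: legal
B3: violates R4
C4: legal
D4: violates R4
E4: violates R2
F4: violates R3,R7
G4: violates R3,R4
A4: violates R2,R3,R7

{A3, C4}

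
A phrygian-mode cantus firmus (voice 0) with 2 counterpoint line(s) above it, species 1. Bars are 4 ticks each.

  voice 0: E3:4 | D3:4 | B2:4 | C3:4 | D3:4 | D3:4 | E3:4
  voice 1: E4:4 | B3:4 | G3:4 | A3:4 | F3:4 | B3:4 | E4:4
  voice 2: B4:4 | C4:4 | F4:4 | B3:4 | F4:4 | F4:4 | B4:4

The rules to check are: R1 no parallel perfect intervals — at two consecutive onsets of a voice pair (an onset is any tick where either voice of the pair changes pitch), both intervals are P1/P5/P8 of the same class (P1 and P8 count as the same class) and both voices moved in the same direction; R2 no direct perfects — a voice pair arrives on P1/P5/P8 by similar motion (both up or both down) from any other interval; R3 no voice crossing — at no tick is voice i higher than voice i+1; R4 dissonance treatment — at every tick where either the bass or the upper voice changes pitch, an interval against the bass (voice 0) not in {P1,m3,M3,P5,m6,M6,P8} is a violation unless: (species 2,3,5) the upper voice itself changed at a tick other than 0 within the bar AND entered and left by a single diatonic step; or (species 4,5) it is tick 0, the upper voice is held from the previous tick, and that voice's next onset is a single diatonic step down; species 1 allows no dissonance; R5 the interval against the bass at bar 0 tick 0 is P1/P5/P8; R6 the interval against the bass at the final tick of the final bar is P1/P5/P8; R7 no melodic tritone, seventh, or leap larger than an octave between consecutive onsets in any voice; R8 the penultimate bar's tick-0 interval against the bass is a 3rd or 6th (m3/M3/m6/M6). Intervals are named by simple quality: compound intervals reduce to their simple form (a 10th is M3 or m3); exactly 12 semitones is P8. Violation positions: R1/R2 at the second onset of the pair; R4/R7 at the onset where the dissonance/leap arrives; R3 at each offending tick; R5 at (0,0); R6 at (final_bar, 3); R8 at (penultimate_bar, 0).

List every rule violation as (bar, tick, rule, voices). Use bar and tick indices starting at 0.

(1, 0, R4, (0, 2))
(1, 0, R7, (2,))
(2, 0, R4, (0, 2))
(3, 0, R4, (0, 2))
(3, 0, R7, (2,))
(4, 0, R7, (2,))
(5, 0, R7, (1,))
(6, 0, R2, (0, 1))
(6, 0, R2, (0, 2))
(6, 0, R2, (1, 2))
(6, 0, R7, (2,))

bar 0: v0=E3 v1=E4 v2=B4 downbeat P5
bar 1: v0=D3 v1=B3 v2=C4 downbeat m7
bar 2: v0=B2 v1=G3 v2=F4 downbeat TT
bar 3: v0=C3 v1=A3 v2=B3 downbeat M7
bar 4: v0=D3 v1=F3 v2=F4 downbeat m3
bar 5: v0=D3 v1=B3 v2=F4 downbeat m3
bar 6: v0=E3 v1=E4 v2=B4 downbeat P5
  -> R4 @ bar 1 tick 0 v(0, 2): D3/C4 m7 untreated
  -> R7 @ bar 1 tick 0 v(2,): B4->C4 leap 11st
  -> R4 @ bar 2 tick 0 v(0, 2): B2/F4 TT untreated
  -> R4 @ bar 3 tick 0 v(0, 2): C3/B3 M7 untreated
  -> R7 @ bar 3 tick 0 v(2,): F4->B3 leap 6st
  -> R7 @ bar 4 tick 0 v(2,): B3->F4 leap 6st
  -> R7 @ bar 5 tick 0 v(1,): F3->B3 leap 6st
  -> R2 @ bar 6 tick 0 v(0, 1): D3/B3 M6 -> E3/E4 P8 similar
  -> R2 @ bar 6 tick 0 v(0, 2): D3/F4 m3 -> E3/B4 P5 similar
  -> R2 @ bar 6 tick 0 v(1, 2): B3/F4 TT -> E4/B4 P5 similar
  -> R7 @ bar 6 tick 0 v(2,): F4->B4 leap 6st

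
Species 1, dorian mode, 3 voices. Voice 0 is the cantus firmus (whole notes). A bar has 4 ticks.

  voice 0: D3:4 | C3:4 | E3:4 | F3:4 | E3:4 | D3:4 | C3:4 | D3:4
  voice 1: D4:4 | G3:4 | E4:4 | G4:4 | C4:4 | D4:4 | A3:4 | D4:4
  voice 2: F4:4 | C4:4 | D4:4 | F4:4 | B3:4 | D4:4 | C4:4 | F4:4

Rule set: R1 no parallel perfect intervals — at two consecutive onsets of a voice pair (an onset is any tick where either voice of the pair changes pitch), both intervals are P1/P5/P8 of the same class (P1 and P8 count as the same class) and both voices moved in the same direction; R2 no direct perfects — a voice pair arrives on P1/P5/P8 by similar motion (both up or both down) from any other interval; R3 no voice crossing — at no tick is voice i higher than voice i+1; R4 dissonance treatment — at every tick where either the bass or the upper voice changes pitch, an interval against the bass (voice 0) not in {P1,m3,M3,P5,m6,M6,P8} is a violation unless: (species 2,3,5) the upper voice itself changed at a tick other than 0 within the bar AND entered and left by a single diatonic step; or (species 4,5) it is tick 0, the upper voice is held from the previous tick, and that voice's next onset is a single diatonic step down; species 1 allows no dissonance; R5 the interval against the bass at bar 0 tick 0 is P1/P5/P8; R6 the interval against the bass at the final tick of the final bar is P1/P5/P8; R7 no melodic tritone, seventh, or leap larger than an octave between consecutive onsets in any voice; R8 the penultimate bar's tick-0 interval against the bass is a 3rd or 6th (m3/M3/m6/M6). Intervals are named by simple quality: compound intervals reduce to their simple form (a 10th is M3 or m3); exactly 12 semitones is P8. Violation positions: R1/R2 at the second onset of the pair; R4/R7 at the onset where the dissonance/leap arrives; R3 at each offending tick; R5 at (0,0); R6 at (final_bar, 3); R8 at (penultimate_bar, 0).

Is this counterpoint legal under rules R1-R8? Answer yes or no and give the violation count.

bar 0: v0=D3 v1=D4 v2=F4 (m3)
bar 1: v0=C3 v1=G3 v2=C4 (P8)
bar 2: v0=E3 v1=E4 v2=D4 (m7)
bar 3: v0=F3 v1=G4 v2=F4 (P8)
bar 4: v0=E3 v1=C4 v2=B3 (P5)
bar 5: v0=D3 v1=D4 v2=D4 (P8)
bar 6: v0=C3 v1=A3 v2=C4 (P8)
bar 7: v0=D3 v1=D4 v2=F4 (m3)
  R5 @ bar0.0: opens on m3
  R2 @ bar1.0: D3/D4 P8 -> C3/G3 P5 similar
  R2 @ bar1.0: D3/F4 m3 -> C3/C4 P8 similar
  R2 @ bar2.0: C3/G3 P5 -> E3/E4 P8 similar
  R3 @ bar2.0: E4 above D4
  R4 @ bar2.0: E3/D4 m7 untreated
  R3 @ bar2.1: E4 above D4
  R3 @ bar2.2: E4 above D4
  R3 @ bar2.3: E4 above D4
  R2 @ bar3.0: E3/D4 m7 -> F3/F4 P8 similar
  R3 @ bar3.0: G4 above F4
  R4 @ bar3.0: F3/G4 M2 untreated
  R3 @ bar3.1: G4 above F4
  R3 @ bar3.2: G4 above F4
  R3 @ bar3.3: G4 above F4
  R2 @ bar4.0: F3/F4 P8 -> E3/B3 P5 similar
  R3 @ bar4.0: C4 above B3
  R7 @ bar4.0: F4->B3 leap 6st
  R3 @ bar4.1: C4 above B3
  R3 @ bar4.2: C4 above B3
  R3 @ bar4.3: C4 above B3
  R2 @ bar5.0: C4/B3 m2 -> D4/D4 P1 similar
  R1 @ bar6.0: D3/D4 P8 -> C3/C4 P8 similar
  R8 @ bar6.0: penult P8 not 3rd/6th
  R2 @ bar7.0: C3/A3 M6 -> D3/D4 P8 similar
  R6 @ bar7.3: closes on m3

No (26 violations)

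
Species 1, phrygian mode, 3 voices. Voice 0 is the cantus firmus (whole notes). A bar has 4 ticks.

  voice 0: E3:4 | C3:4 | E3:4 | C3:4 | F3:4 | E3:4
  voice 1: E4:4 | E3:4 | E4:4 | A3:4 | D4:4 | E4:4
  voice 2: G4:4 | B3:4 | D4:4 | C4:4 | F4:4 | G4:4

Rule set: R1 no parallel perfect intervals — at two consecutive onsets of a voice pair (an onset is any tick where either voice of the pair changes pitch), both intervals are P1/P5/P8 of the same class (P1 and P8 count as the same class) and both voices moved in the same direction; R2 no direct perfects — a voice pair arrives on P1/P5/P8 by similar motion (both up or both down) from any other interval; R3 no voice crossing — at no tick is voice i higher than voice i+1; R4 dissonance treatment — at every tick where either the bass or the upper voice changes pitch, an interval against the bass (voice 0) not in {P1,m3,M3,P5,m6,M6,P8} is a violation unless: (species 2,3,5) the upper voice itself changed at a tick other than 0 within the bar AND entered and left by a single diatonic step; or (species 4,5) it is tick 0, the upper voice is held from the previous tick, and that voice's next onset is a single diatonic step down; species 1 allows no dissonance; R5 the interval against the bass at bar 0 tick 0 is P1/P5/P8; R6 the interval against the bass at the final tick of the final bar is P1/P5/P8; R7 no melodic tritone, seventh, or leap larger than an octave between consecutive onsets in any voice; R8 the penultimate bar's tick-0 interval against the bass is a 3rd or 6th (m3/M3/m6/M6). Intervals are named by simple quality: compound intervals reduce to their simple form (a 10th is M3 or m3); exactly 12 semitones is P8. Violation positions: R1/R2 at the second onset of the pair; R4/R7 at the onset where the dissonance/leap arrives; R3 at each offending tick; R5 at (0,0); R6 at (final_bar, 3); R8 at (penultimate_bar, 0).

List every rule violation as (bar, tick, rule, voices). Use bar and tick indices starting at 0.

(0, 0, R5, (0, 2))
(1, 0, R2, (1, 2))
(1, 0, R4, (0, 2))
(2, 0, R2, (0, 1))
(2, 0, R3, (1, 2))
(2, 0, R4, (0, 2))
(2, 1, R3, (1, 2))
(2, 2, R3, (1, 2))
(2, 3, R3, (1, 2))
(3, 0, R2, (0, 2))
(4, 0, R1, (0, 2))
(4, 0, R8, (0, 2))
(5, 3, R6, (0, 2))

bar 0: v0=E3 v1=E4 v2=G4 downbeat m3
bar 1: v0=C3 v1=E3 v2=B3 downbeat M7
bar 2: v0=E3 v1=E4 v2=D4 downbeat m7
bar 3: v0=C3 v1=A3 v2=C4 downbeat P8
bar 4: v0=F3 v1=D4 v2=F4 downbeat P8
bar 5: v0=E3 v1=E4 v2=G4 downbeat m3
  -> R5 @ bar 0 tick 0 v(0, 2): opens on m3
  -> R2 @ bar 1 tick 0 v(1, 2): E4/G4 m3 -> E3/B3 P5 similar
  -> R4 @ bar 1 tick 0 v(0, 2): C3/B3 M7 untreated
  -> R2 @ bar 2 tick 0 v(0, 1): C3/E3 M3 -> E3/E4 P8 similar
  -> R3 @ bar 2 tick 0 v(1, 2): E4 above D4
  -> R4 @ bar 2 tick 0 v(0, 2): E3/D4 m7 untreated
  -> R3 @ bar 2 tick 1 v(1, 2): E4 above D4
  -> R3 @ bar 2 tick 2 v(1, 2): E4 above D4
  -> R3 @ bar 2 tick 3 v(1, 2): E4 above D4
  -> R2 @ bar 3 tick 0 v(0, 2): E3/D4 m7 -> C3/C4 P8 similar
  -> R1 @ bar 4 tick 0 v(0, 2): C3/C4 P8 -> F3/F4 P8 similar
  -> R8 @ bar 4 tick 0 v(0, 2): penult P8 not 3rd/6th
  -> R6 @ bar 5 tick 3 v(0, 2): closes on m3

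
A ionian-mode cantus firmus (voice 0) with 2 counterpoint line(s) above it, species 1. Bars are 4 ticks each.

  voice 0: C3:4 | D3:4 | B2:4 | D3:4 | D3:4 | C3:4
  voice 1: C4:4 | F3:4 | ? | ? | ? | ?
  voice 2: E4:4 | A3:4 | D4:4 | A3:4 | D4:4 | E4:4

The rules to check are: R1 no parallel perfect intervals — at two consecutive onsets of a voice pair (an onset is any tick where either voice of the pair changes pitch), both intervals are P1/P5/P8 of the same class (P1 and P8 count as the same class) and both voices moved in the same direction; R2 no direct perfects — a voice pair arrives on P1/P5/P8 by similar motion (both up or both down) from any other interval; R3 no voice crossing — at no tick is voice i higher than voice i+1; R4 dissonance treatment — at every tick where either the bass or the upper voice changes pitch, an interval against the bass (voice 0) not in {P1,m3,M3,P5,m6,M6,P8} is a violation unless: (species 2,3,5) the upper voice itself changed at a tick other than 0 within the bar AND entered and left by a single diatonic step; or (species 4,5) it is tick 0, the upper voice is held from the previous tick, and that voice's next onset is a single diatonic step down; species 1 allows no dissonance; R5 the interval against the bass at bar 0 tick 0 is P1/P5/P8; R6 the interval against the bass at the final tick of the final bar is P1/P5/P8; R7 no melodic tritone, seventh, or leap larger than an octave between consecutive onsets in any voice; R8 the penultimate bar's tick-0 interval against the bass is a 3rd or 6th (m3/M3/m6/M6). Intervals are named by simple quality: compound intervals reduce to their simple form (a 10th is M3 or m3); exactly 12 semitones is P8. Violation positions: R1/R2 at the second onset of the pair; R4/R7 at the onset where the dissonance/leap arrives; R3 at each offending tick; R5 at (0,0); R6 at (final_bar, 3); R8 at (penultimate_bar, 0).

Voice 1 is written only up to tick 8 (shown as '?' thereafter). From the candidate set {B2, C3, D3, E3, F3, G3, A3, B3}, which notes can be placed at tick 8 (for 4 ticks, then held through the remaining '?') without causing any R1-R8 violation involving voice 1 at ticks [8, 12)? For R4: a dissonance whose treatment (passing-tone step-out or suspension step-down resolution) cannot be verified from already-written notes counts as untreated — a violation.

B2: violates R2,R7
C3: violates R4
D3: legal
E3: violates R4
F3: violates R4
G3: violates R2
A3: violates R4
B3: violates R7

{D3}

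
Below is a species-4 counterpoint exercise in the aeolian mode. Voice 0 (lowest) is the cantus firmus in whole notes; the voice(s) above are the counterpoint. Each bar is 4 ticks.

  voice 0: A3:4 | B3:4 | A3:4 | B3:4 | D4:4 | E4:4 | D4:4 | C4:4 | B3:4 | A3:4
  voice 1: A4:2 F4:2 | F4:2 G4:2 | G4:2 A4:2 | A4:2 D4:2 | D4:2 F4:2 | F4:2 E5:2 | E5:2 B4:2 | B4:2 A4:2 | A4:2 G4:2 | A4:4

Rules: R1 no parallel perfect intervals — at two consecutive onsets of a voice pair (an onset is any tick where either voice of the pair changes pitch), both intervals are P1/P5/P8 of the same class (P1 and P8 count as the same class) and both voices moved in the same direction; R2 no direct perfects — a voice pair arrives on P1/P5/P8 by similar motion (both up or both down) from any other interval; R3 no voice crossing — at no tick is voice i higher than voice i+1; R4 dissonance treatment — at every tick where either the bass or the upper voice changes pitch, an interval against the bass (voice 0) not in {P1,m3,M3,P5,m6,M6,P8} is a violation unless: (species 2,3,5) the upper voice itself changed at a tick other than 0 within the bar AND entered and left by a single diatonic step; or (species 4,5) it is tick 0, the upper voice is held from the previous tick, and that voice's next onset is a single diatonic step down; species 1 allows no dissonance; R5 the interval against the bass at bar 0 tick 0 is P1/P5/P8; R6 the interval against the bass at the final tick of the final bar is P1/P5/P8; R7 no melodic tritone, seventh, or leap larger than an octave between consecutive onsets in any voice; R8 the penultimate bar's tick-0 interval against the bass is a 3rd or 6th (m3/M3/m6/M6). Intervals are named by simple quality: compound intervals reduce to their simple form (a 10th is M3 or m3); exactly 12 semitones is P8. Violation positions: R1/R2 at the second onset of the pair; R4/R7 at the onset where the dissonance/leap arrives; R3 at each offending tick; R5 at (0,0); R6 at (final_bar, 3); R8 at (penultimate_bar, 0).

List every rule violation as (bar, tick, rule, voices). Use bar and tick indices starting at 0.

(1, 0, R4, (0, 1))
(2, 0, R4, (0, 1))
(3, 0, R4, (0, 1))
(5, 0, R4, (0, 1))
(5, 2, R7, (1,))
(6, 0, R4, (0, 1))
(8, 0, R8, (0, 1))

bar 0: v0=A3 v1=A4 downbeat P8
bar 1: v0=B3 v1=F4 downbeat TT
bar 2: v0=A3 v1=G4 downbeat m7
bar 3: v0=B3 v1=A4 downbeat m7
bar 4: v0=D4 v1=D4 downbeat P1
bar 5: v0=E4 v1=F4 downbeat m2
bar 6: v0=D4 v1=E5 downbeat M2
bar 7: v0=C4 v1=B4 downbeat M7
bar 8: v0=B3 v1=A4 downbeat m7
bar 9: v0=A3 v1=A4 downbeat P8
  -> R4 @ bar 1 tick 0 v(0, 1): B3/F4 TT untreated
  -> R4 @ bar 2 tick 0 v(0, 1): A3/G4 m7 untreated
  -> R4 @ bar 3 tick 0 v(0, 1): B3/A4 m7 untreated
  -> R4 @ bar 5 tick 0 v(0, 1): E4/F4 m2 untreated
  -> R7 @ bar 5 tick 2 v(1,): F4->E5 leap 11st
  -> R4 @ bar 6 tick 0 v(0, 1): D4/E5 M2 untreated
  -> R8 @ bar 8 tick 0 v(0, 1): penult m7 not 3rd/6th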